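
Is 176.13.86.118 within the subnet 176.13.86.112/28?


Subnet network: 176.13.86.112
Test IP AND mask: 176.13.86.112
Yes, 176.13.86.118 is in 176.13.86.112/28


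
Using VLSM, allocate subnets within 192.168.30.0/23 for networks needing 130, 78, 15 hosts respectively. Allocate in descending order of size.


130 hosts -> /24 (254 usable): 192.168.30.0/24
78 hosts -> /25 (126 usable): 192.168.31.0/25
15 hosts -> /27 (30 usable): 192.168.31.128/27
Allocation: 192.168.30.0/24 (130 hosts, 254 usable); 192.168.31.0/25 (78 hosts, 126 usable); 192.168.31.128/27 (15 hosts, 30 usable)


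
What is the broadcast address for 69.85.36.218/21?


Network: 69.85.32.0/21
Host bits = 11
Set all host bits to 1:
Broadcast: 69.85.39.255


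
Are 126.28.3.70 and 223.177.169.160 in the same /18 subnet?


Mask: 255.255.192.0
126.28.3.70 AND mask = 126.28.0.0
223.177.169.160 AND mask = 223.177.128.0
No, different subnets (126.28.0.0 vs 223.177.128.0)


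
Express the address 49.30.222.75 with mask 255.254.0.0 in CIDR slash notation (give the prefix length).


Binary: 11111111.11111110.00000000.00000000
Count leading 1s
Prefix: /15


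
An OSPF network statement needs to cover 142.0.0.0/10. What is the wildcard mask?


Subnet mask: 255.192.0.0
Wildcard = 255.255.255.255 - subnet mask
255 - 255 = 0
255 - 192 = 63
255 - 0 = 255
255 - 0 = 255
Wildcard: 0.63.255.255


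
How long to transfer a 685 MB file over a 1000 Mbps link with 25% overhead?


Effective throughput = 1000 * (1 - 25/100) = 750 Mbps
File size in Mb = 685 * 8 = 5480 Mb
Time = 5480 / 750
Time = 7.3067 seconds


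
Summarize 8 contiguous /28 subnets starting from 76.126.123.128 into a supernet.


Original prefix: /28
Number of subnets: 8 = 2^3
New prefix = 28 - 3 = 25
Supernet: 76.126.123.128/25


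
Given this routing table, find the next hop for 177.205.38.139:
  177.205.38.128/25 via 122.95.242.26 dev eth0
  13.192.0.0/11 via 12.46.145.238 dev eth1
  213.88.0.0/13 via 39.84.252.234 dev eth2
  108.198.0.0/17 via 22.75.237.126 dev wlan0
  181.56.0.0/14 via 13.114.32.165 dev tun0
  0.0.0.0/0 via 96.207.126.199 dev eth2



Longest prefix match for 177.205.38.139:
  /25 177.205.38.128: MATCH
  /11 13.192.0.0: no
  /13 213.88.0.0: no
  /17 108.198.0.0: no
  /14 181.56.0.0: no
  /0 0.0.0.0: MATCH
Selected: next-hop 122.95.242.26 via eth0 (matched /25)


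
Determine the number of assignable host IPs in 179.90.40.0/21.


Host bits = 32 - 21 = 11
Total addresses = 2^11 = 2048
Usable = total - 2 (network and broadcast)
Usable hosts: 2046


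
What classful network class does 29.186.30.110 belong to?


First octet: 29
Binary: 00011101
0xxxxxxx -> Class A (1-126)
Class A, default mask 255.0.0.0 (/8)


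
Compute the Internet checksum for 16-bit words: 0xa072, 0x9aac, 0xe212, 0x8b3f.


Sum all words (with carry folding):
+ 0xa072 = 0xa072
+ 0x9aac = 0x3b1f
+ 0xe212 = 0x1d32
+ 0x8b3f = 0xa871
One's complement: ~0xa871
Checksum = 0x578e


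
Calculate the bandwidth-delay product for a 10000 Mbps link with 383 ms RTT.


BDP = bandwidth * RTT
= 10000 Mbps * 383 ms
= 10000 * 1e6 * 383 / 1000 bits
= 3830000000 bits
= 478750000 bytes
= 467529.2969 KB
BDP = 3830000000 bits (478750000 bytes)


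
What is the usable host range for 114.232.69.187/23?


Network: 114.232.68.0
Broadcast: 114.232.69.255
First usable = network + 1
Last usable = broadcast - 1
Range: 114.232.68.1 to 114.232.69.254


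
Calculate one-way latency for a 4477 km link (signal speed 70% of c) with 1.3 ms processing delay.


Speed = 0.7 * 3e5 km/s = 210000 km/s
Propagation delay = 4477 / 210000 = 0.0213 s = 21.319 ms
Processing delay = 1.3 ms
Total one-way latency = 22.619 ms


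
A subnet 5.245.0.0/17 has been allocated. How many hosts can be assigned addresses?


Host bits = 32 - 17 = 15
Total addresses = 2^15 = 32768
Usable = total - 2 (network and broadcast)
Usable hosts: 32766


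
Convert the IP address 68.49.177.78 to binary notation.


68 = 01000100
49 = 00110001
177 = 10110001
78 = 01001110
Binary: 01000100.00110001.10110001.01001110


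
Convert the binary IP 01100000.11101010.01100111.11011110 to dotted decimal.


01100000 = 96
11101010 = 234
01100111 = 103
11011110 = 222
IP: 96.234.103.222


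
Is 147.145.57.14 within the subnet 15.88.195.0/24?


Subnet network: 15.88.195.0
Test IP AND mask: 147.145.57.0
No, 147.145.57.14 is not in 15.88.195.0/24


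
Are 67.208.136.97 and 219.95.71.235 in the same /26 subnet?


Mask: 255.255.255.192
67.208.136.97 AND mask = 67.208.136.64
219.95.71.235 AND mask = 219.95.71.192
No, different subnets (67.208.136.64 vs 219.95.71.192)


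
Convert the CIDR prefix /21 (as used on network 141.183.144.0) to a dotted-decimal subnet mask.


/21 means 21 network bits, 11 host bits
Binary: 11111111111111111111100000000000
Mask: 255.255.248.0


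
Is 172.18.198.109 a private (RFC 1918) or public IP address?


RFC 1918 private ranges:
  10.0.0.0/8 (10.0.0.0 - 10.255.255.255)
  172.16.0.0/12 (172.16.0.0 - 172.31.255.255)
  192.168.0.0/16 (192.168.0.0 - 192.168.255.255)
Private (in 172.16.0.0/12)


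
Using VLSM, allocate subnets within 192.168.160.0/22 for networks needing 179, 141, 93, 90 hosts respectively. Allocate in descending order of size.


179 hosts -> /24 (254 usable): 192.168.160.0/24
141 hosts -> /24 (254 usable): 192.168.161.0/24
93 hosts -> /25 (126 usable): 192.168.162.0/25
90 hosts -> /25 (126 usable): 192.168.162.128/25
Allocation: 192.168.160.0/24 (179 hosts, 254 usable); 192.168.161.0/24 (141 hosts, 254 usable); 192.168.162.0/25 (93 hosts, 126 usable); 192.168.162.128/25 (90 hosts, 126 usable)


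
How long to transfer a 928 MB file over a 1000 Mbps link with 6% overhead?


Effective throughput = 1000 * (1 - 6/100) = 940 Mbps
File size in Mb = 928 * 8 = 7424 Mb
Time = 7424 / 940
Time = 7.8979 seconds


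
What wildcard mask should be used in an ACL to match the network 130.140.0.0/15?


Subnet mask: 255.254.0.0
Wildcard = 255.255.255.255 - subnet mask
255 - 255 = 0
255 - 254 = 1
255 - 0 = 255
255 - 0 = 255
Wildcard: 0.1.255.255


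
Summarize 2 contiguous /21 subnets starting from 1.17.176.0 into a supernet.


Original prefix: /21
Number of subnets: 2 = 2^1
New prefix = 21 - 1 = 20
Supernet: 1.17.176.0/20


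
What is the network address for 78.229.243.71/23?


IP:   01001110.11100101.11110011.01000111
Mask: 11111111.11111111.11111110.00000000
AND operation:
Net:  01001110.11100101.11110010.00000000
Network: 78.229.242.0/23


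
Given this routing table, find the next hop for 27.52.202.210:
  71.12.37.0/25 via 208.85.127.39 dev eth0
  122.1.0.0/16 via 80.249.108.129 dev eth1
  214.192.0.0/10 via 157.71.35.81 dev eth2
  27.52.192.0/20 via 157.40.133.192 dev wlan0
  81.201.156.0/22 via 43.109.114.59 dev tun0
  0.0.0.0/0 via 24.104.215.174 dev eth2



Longest prefix match for 27.52.202.210:
  /25 71.12.37.0: no
  /16 122.1.0.0: no
  /10 214.192.0.0: no
  /20 27.52.192.0: MATCH
  /22 81.201.156.0: no
  /0 0.0.0.0: MATCH
Selected: next-hop 157.40.133.192 via wlan0 (matched /20)


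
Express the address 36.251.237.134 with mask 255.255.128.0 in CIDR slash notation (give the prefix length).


Binary: 11111111.11111111.10000000.00000000
Count leading 1s
Prefix: /17


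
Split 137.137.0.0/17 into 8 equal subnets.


New prefix = 17 + 3 = 20
Each subnet has 4096 addresses
  137.137.0.0/20
  137.137.16.0/20
  137.137.32.0/20
  137.137.48.0/20
  137.137.64.0/20
  137.137.80.0/20
  137.137.96.0/20
  137.137.112.0/20
Subnets: 137.137.0.0/20, 137.137.16.0/20, 137.137.32.0/20, 137.137.48.0/20, 137.137.64.0/20, 137.137.80.0/20, 137.137.96.0/20, 137.137.112.0/20


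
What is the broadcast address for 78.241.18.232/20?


Network: 78.241.16.0/20
Host bits = 12
Set all host bits to 1:
Broadcast: 78.241.31.255


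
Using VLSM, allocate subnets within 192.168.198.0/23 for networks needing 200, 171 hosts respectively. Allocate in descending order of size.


200 hosts -> /24 (254 usable): 192.168.198.0/24
171 hosts -> /24 (254 usable): 192.168.199.0/24
Allocation: 192.168.198.0/24 (200 hosts, 254 usable); 192.168.199.0/24 (171 hosts, 254 usable)


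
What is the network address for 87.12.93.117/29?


IP:   01010111.00001100.01011101.01110101
Mask: 11111111.11111111.11111111.11111000
AND operation:
Net:  01010111.00001100.01011101.01110000
Network: 87.12.93.112/29


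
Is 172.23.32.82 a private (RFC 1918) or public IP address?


RFC 1918 private ranges:
  10.0.0.0/8 (10.0.0.0 - 10.255.255.255)
  172.16.0.0/12 (172.16.0.0 - 172.31.255.255)
  192.168.0.0/16 (192.168.0.0 - 192.168.255.255)
Private (in 172.16.0.0/12)


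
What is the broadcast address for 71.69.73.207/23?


Network: 71.69.72.0/23
Host bits = 9
Set all host bits to 1:
Broadcast: 71.69.73.255


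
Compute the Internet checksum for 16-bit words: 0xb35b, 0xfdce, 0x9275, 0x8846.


Sum all words (with carry folding):
+ 0xb35b = 0xb35b
+ 0xfdce = 0xb12a
+ 0x9275 = 0x43a0
+ 0x8846 = 0xcbe6
One's complement: ~0xcbe6
Checksum = 0x3419


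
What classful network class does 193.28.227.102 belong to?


First octet: 193
Binary: 11000001
110xxxxx -> Class C (192-223)
Class C, default mask 255.255.255.0 (/24)


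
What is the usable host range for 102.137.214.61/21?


Network: 102.137.208.0
Broadcast: 102.137.215.255
First usable = network + 1
Last usable = broadcast - 1
Range: 102.137.208.1 to 102.137.215.254


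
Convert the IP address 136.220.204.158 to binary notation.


136 = 10001000
220 = 11011100
204 = 11001100
158 = 10011110
Binary: 10001000.11011100.11001100.10011110


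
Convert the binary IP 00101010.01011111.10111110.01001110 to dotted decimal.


00101010 = 42
01011111 = 95
10111110 = 190
01001110 = 78
IP: 42.95.190.78


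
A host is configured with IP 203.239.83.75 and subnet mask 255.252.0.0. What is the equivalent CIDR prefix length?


Binary: 11111111.11111100.00000000.00000000
Count leading 1s
Prefix: /14


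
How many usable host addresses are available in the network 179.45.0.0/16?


Host bits = 32 - 16 = 16
Total addresses = 2^16 = 65536
Usable = total - 2 (network and broadcast)
Usable hosts: 65534


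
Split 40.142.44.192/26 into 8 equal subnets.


New prefix = 26 + 3 = 29
Each subnet has 8 addresses
  40.142.44.192/29
  40.142.44.200/29
  40.142.44.208/29
  40.142.44.216/29
  40.142.44.224/29
  40.142.44.232/29
  40.142.44.240/29
  40.142.44.248/29
Subnets: 40.142.44.192/29, 40.142.44.200/29, 40.142.44.208/29, 40.142.44.216/29, 40.142.44.224/29, 40.142.44.232/29, 40.142.44.240/29, 40.142.44.248/29


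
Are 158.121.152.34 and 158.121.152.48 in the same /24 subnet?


Mask: 255.255.255.0
158.121.152.34 AND mask = 158.121.152.0
158.121.152.48 AND mask = 158.121.152.0
Yes, same subnet (158.121.152.0)


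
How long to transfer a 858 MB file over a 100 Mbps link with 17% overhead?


Effective throughput = 100 * (1 - 17/100) = 83 Mbps
File size in Mb = 858 * 8 = 6864 Mb
Time = 6864 / 83
Time = 82.6988 seconds


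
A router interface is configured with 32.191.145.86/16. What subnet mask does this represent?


/16 means 16 network bits, 16 host bits
Binary: 11111111111111110000000000000000
Mask: 255.255.0.0


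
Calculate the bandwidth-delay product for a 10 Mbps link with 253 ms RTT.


BDP = bandwidth * RTT
= 10 Mbps * 253 ms
= 10 * 1e6 * 253 / 1000 bits
= 2530000 bits
= 316250 bytes
= 308.8379 KB
BDP = 2530000 bits (316250 bytes)


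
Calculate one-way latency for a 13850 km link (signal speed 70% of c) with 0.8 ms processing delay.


Speed = 0.7 * 3e5 km/s = 210000 km/s
Propagation delay = 13850 / 210000 = 0.066 s = 65.9524 ms
Processing delay = 0.8 ms
Total one-way latency = 66.7524 ms


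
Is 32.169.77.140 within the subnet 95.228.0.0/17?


Subnet network: 95.228.0.0
Test IP AND mask: 32.169.0.0
No, 32.169.77.140 is not in 95.228.0.0/17


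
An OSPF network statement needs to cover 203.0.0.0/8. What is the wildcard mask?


Subnet mask: 255.0.0.0
Wildcard = 255.255.255.255 - subnet mask
255 - 255 = 0
255 - 0 = 255
255 - 0 = 255
255 - 0 = 255
Wildcard: 0.255.255.255


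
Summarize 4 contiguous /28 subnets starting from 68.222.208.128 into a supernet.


Original prefix: /28
Number of subnets: 4 = 2^2
New prefix = 28 - 2 = 26
Supernet: 68.222.208.128/26


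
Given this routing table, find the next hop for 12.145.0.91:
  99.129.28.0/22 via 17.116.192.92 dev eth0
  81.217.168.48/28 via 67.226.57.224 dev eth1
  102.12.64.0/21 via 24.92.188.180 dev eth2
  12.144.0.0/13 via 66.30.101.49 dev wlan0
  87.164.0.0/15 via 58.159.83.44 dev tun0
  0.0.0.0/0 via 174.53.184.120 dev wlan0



Longest prefix match for 12.145.0.91:
  /22 99.129.28.0: no
  /28 81.217.168.48: no
  /21 102.12.64.0: no
  /13 12.144.0.0: MATCH
  /15 87.164.0.0: no
  /0 0.0.0.0: MATCH
Selected: next-hop 66.30.101.49 via wlan0 (matched /13)


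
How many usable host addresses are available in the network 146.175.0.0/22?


Host bits = 32 - 22 = 10
Total addresses = 2^10 = 1024
Usable = total - 2 (network and broadcast)
Usable hosts: 1022


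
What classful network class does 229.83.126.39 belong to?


First octet: 229
Binary: 11100101
1110xxxx -> Class D (224-239)
Class D (multicast), default mask N/A


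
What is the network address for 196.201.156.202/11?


IP:   11000100.11001001.10011100.11001010
Mask: 11111111.11100000.00000000.00000000
AND operation:
Net:  11000100.11000000.00000000.00000000
Network: 196.192.0.0/11


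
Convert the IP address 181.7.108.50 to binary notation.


181 = 10110101
7 = 00000111
108 = 01101100
50 = 00110010
Binary: 10110101.00000111.01101100.00110010


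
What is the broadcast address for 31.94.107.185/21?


Network: 31.94.104.0/21
Host bits = 11
Set all host bits to 1:
Broadcast: 31.94.111.255


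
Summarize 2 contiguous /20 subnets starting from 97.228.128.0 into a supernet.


Original prefix: /20
Number of subnets: 2 = 2^1
New prefix = 20 - 1 = 19
Supernet: 97.228.128.0/19


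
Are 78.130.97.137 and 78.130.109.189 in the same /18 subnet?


Mask: 255.255.192.0
78.130.97.137 AND mask = 78.130.64.0
78.130.109.189 AND mask = 78.130.64.0
Yes, same subnet (78.130.64.0)


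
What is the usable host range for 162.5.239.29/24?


Network: 162.5.239.0
Broadcast: 162.5.239.255
First usable = network + 1
Last usable = broadcast - 1
Range: 162.5.239.1 to 162.5.239.254


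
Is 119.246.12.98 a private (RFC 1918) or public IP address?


RFC 1918 private ranges:
  10.0.0.0/8 (10.0.0.0 - 10.255.255.255)
  172.16.0.0/12 (172.16.0.0 - 172.31.255.255)
  192.168.0.0/16 (192.168.0.0 - 192.168.255.255)
Public (not in any RFC 1918 range)


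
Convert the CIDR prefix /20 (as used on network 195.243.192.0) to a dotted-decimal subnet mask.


/20 means 20 network bits, 12 host bits
Binary: 11111111111111111111000000000000
Mask: 255.255.240.0


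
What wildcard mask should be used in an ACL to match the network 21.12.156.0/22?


Subnet mask: 255.255.252.0
Wildcard = 255.255.255.255 - subnet mask
255 - 255 = 0
255 - 255 = 0
255 - 252 = 3
255 - 0 = 255
Wildcard: 0.0.3.255


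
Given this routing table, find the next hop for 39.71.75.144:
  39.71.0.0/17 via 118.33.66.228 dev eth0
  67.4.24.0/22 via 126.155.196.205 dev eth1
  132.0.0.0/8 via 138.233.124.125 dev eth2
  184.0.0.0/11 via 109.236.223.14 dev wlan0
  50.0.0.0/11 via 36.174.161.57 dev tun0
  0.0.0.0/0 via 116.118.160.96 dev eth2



Longest prefix match for 39.71.75.144:
  /17 39.71.0.0: MATCH
  /22 67.4.24.0: no
  /8 132.0.0.0: no
  /11 184.0.0.0: no
  /11 50.0.0.0: no
  /0 0.0.0.0: MATCH
Selected: next-hop 118.33.66.228 via eth0 (matched /17)


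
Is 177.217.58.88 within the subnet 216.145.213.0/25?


Subnet network: 216.145.213.0
Test IP AND mask: 177.217.58.0
No, 177.217.58.88 is not in 216.145.213.0/25


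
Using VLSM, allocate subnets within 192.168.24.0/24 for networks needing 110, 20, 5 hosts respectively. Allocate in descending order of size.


110 hosts -> /25 (126 usable): 192.168.24.0/25
20 hosts -> /27 (30 usable): 192.168.24.128/27
5 hosts -> /29 (6 usable): 192.168.24.160/29
Allocation: 192.168.24.0/25 (110 hosts, 126 usable); 192.168.24.128/27 (20 hosts, 30 usable); 192.168.24.160/29 (5 hosts, 6 usable)


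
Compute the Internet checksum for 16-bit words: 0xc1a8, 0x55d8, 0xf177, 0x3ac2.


Sum all words (with carry folding):
+ 0xc1a8 = 0xc1a8
+ 0x55d8 = 0x1781
+ 0xf177 = 0x08f9
+ 0x3ac2 = 0x43bb
One's complement: ~0x43bb
Checksum = 0xbc44


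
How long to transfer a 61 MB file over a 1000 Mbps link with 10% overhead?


Effective throughput = 1000 * (1 - 10/100) = 900 Mbps
File size in Mb = 61 * 8 = 488 Mb
Time = 488 / 900
Time = 0.5422 seconds


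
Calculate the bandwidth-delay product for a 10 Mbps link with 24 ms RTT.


BDP = bandwidth * RTT
= 10 Mbps * 24 ms
= 10 * 1e6 * 24 / 1000 bits
= 240000 bits
= 30000 bytes
= 29.2969 KB
BDP = 240000 bits (30000 bytes)


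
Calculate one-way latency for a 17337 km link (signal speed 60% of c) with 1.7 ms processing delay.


Speed = 0.6 * 3e5 km/s = 180000 km/s
Propagation delay = 17337 / 180000 = 0.0963 s = 96.3167 ms
Processing delay = 1.7 ms
Total one-way latency = 98.0167 ms


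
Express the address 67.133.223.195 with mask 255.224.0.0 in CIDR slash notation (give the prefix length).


Binary: 11111111.11100000.00000000.00000000
Count leading 1s
Prefix: /11


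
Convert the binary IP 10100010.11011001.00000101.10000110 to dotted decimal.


10100010 = 162
11011001 = 217
00000101 = 5
10000110 = 134
IP: 162.217.5.134


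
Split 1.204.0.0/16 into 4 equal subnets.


New prefix = 16 + 2 = 18
Each subnet has 16384 addresses
  1.204.0.0/18
  1.204.64.0/18
  1.204.128.0/18
  1.204.192.0/18
Subnets: 1.204.0.0/18, 1.204.64.0/18, 1.204.128.0/18, 1.204.192.0/18


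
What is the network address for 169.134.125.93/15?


IP:   10101001.10000110.01111101.01011101
Mask: 11111111.11111110.00000000.00000000
AND operation:
Net:  10101001.10000110.00000000.00000000
Network: 169.134.0.0/15


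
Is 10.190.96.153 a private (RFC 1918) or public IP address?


RFC 1918 private ranges:
  10.0.0.0/8 (10.0.0.0 - 10.255.255.255)
  172.16.0.0/12 (172.16.0.0 - 172.31.255.255)
  192.168.0.0/16 (192.168.0.0 - 192.168.255.255)
Private (in 10.0.0.0/8)


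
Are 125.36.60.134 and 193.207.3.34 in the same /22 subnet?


Mask: 255.255.252.0
125.36.60.134 AND mask = 125.36.60.0
193.207.3.34 AND mask = 193.207.0.0
No, different subnets (125.36.60.0 vs 193.207.0.0)


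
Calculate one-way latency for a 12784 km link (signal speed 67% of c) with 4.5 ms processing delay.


Speed = 0.67 * 3e5 km/s = 201000 km/s
Propagation delay = 12784 / 201000 = 0.0636 s = 63.602 ms
Processing delay = 4.5 ms
Total one-way latency = 68.102 ms


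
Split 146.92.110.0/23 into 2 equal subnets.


New prefix = 23 + 1 = 24
Each subnet has 256 addresses
  146.92.110.0/24
  146.92.111.0/24
Subnets: 146.92.110.0/24, 146.92.111.0/24


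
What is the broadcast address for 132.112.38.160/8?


Network: 132.0.0.0/8
Host bits = 24
Set all host bits to 1:
Broadcast: 132.255.255.255


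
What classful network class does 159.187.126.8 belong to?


First octet: 159
Binary: 10011111
10xxxxxx -> Class B (128-191)
Class B, default mask 255.255.0.0 (/16)


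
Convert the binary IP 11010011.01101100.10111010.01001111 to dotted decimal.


11010011 = 211
01101100 = 108
10111010 = 186
01001111 = 79
IP: 211.108.186.79


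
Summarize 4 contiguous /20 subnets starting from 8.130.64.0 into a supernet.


Original prefix: /20
Number of subnets: 4 = 2^2
New prefix = 20 - 2 = 18
Supernet: 8.130.64.0/18


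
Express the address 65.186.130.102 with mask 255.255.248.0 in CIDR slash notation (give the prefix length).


Binary: 11111111.11111111.11111000.00000000
Count leading 1s
Prefix: /21


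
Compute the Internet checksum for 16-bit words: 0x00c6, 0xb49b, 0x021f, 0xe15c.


Sum all words (with carry folding):
+ 0x00c6 = 0x00c6
+ 0xb49b = 0xb561
+ 0x021f = 0xb780
+ 0xe15c = 0x98dd
One's complement: ~0x98dd
Checksum = 0x6722


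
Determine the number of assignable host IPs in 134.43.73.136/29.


Host bits = 32 - 29 = 3
Total addresses = 2^3 = 8
Usable = total - 2 (network and broadcast)
Usable hosts: 6


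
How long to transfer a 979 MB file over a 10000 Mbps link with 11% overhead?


Effective throughput = 10000 * (1 - 11/100) = 8900 Mbps
File size in Mb = 979 * 8 = 7832 Mb
Time = 7832 / 8900
Time = 0.88 seconds


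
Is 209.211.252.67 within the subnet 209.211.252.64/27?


Subnet network: 209.211.252.64
Test IP AND mask: 209.211.252.64
Yes, 209.211.252.67 is in 209.211.252.64/27


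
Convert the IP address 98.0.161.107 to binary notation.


98 = 01100010
0 = 00000000
161 = 10100001
107 = 01101011
Binary: 01100010.00000000.10100001.01101011


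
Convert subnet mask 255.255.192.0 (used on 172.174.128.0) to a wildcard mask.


Subnet mask: 255.255.192.0
Wildcard = 255.255.255.255 - subnet mask
255 - 255 = 0
255 - 255 = 0
255 - 192 = 63
255 - 0 = 255
Wildcard: 0.0.63.255


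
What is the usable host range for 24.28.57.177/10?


Network: 24.0.0.0
Broadcast: 24.63.255.255
First usable = network + 1
Last usable = broadcast - 1
Range: 24.0.0.1 to 24.63.255.254


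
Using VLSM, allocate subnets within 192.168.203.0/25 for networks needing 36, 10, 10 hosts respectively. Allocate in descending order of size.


36 hosts -> /26 (62 usable): 192.168.203.0/26
10 hosts -> /28 (14 usable): 192.168.203.64/28
10 hosts -> /28 (14 usable): 192.168.203.80/28
Allocation: 192.168.203.0/26 (36 hosts, 62 usable); 192.168.203.64/28 (10 hosts, 14 usable); 192.168.203.80/28 (10 hosts, 14 usable)


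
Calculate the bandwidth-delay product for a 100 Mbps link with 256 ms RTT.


BDP = bandwidth * RTT
= 100 Mbps * 256 ms
= 100 * 1e6 * 256 / 1000 bits
= 25600000 bits
= 3200000 bytes
= 3125 KB
BDP = 25600000 bits (3200000 bytes)


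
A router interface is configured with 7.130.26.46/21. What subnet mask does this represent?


/21 means 21 network bits, 11 host bits
Binary: 11111111111111111111100000000000
Mask: 255.255.248.0


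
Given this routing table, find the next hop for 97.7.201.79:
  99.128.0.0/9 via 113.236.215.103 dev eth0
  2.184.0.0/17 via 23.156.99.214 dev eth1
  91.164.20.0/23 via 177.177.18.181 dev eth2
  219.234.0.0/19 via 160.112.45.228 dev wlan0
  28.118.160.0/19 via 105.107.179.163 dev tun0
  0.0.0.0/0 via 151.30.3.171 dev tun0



Longest prefix match for 97.7.201.79:
  /9 99.128.0.0: no
  /17 2.184.0.0: no
  /23 91.164.20.0: no
  /19 219.234.0.0: no
  /19 28.118.160.0: no
  /0 0.0.0.0: MATCH
Selected: next-hop 151.30.3.171 via tun0 (matched /0)


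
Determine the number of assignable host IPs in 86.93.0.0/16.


Host bits = 32 - 16 = 16
Total addresses = 2^16 = 65536
Usable = total - 2 (network and broadcast)
Usable hosts: 65534


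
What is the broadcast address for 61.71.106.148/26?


Network: 61.71.106.128/26
Host bits = 6
Set all host bits to 1:
Broadcast: 61.71.106.191


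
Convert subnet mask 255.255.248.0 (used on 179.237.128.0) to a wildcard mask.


Subnet mask: 255.255.248.0
Wildcard = 255.255.255.255 - subnet mask
255 - 255 = 0
255 - 255 = 0
255 - 248 = 7
255 - 0 = 255
Wildcard: 0.0.7.255


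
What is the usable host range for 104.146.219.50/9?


Network: 104.128.0.0
Broadcast: 104.255.255.255
First usable = network + 1
Last usable = broadcast - 1
Range: 104.128.0.1 to 104.255.255.254


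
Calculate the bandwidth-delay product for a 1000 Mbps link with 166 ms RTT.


BDP = bandwidth * RTT
= 1000 Mbps * 166 ms
= 1000 * 1e6 * 166 / 1000 bits
= 166000000 bits
= 20750000 bytes
= 20263.6719 KB
BDP = 166000000 bits (20750000 bytes)


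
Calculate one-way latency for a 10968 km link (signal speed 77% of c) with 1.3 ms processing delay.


Speed = 0.77 * 3e5 km/s = 231000 km/s
Propagation delay = 10968 / 231000 = 0.0475 s = 47.4805 ms
Processing delay = 1.3 ms
Total one-way latency = 48.7805 ms


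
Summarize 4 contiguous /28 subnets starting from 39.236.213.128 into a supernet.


Original prefix: /28
Number of subnets: 4 = 2^2
New prefix = 28 - 2 = 26
Supernet: 39.236.213.128/26


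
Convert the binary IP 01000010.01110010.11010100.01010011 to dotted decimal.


01000010 = 66
01110010 = 114
11010100 = 212
01010011 = 83
IP: 66.114.212.83


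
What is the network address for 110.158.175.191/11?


IP:   01101110.10011110.10101111.10111111
Mask: 11111111.11100000.00000000.00000000
AND operation:
Net:  01101110.10000000.00000000.00000000
Network: 110.128.0.0/11


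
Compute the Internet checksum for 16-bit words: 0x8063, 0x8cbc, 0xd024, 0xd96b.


Sum all words (with carry folding):
+ 0x8063 = 0x8063
+ 0x8cbc = 0x0d20
+ 0xd024 = 0xdd44
+ 0xd96b = 0xb6b0
One's complement: ~0xb6b0
Checksum = 0x494f


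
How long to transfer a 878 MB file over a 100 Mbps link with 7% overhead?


Effective throughput = 100 * (1 - 7/100) = 93 Mbps
File size in Mb = 878 * 8 = 7024 Mb
Time = 7024 / 93
Time = 75.5269 seconds


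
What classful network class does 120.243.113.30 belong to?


First octet: 120
Binary: 01111000
0xxxxxxx -> Class A (1-126)
Class A, default mask 255.0.0.0 (/8)


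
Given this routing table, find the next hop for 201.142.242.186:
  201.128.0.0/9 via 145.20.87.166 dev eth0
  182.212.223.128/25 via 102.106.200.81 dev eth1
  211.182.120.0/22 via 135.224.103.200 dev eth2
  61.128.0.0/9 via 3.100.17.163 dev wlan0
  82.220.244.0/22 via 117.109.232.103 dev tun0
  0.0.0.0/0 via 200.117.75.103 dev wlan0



Longest prefix match for 201.142.242.186:
  /9 201.128.0.0: MATCH
  /25 182.212.223.128: no
  /22 211.182.120.0: no
  /9 61.128.0.0: no
  /22 82.220.244.0: no
  /0 0.0.0.0: MATCH
Selected: next-hop 145.20.87.166 via eth0 (matched /9)


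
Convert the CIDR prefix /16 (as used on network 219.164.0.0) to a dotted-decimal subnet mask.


/16 means 16 network bits, 16 host bits
Binary: 11111111111111110000000000000000
Mask: 255.255.0.0


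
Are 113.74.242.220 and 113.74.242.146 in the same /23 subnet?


Mask: 255.255.254.0
113.74.242.220 AND mask = 113.74.242.0
113.74.242.146 AND mask = 113.74.242.0
Yes, same subnet (113.74.242.0)


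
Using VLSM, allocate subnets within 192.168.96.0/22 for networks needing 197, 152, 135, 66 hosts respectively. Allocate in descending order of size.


197 hosts -> /24 (254 usable): 192.168.96.0/24
152 hosts -> /24 (254 usable): 192.168.97.0/24
135 hosts -> /24 (254 usable): 192.168.98.0/24
66 hosts -> /25 (126 usable): 192.168.99.0/25
Allocation: 192.168.96.0/24 (197 hosts, 254 usable); 192.168.97.0/24 (152 hosts, 254 usable); 192.168.98.0/24 (135 hosts, 254 usable); 192.168.99.0/25 (66 hosts, 126 usable)


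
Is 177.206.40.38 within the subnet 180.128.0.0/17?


Subnet network: 180.128.0.0
Test IP AND mask: 177.206.0.0
No, 177.206.40.38 is not in 180.128.0.0/17


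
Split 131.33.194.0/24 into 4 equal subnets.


New prefix = 24 + 2 = 26
Each subnet has 64 addresses
  131.33.194.0/26
  131.33.194.64/26
  131.33.194.128/26
  131.33.194.192/26
Subnets: 131.33.194.0/26, 131.33.194.64/26, 131.33.194.128/26, 131.33.194.192/26


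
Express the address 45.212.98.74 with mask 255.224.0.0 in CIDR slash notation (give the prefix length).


Binary: 11111111.11100000.00000000.00000000
Count leading 1s
Prefix: /11


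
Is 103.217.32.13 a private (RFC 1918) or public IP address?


RFC 1918 private ranges:
  10.0.0.0/8 (10.0.0.0 - 10.255.255.255)
  172.16.0.0/12 (172.16.0.0 - 172.31.255.255)
  192.168.0.0/16 (192.168.0.0 - 192.168.255.255)
Public (not in any RFC 1918 range)


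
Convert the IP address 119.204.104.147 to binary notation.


119 = 01110111
204 = 11001100
104 = 01101000
147 = 10010011
Binary: 01110111.11001100.01101000.10010011


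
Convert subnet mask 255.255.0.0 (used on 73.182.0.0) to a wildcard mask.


Subnet mask: 255.255.0.0
Wildcard = 255.255.255.255 - subnet mask
255 - 255 = 0
255 - 255 = 0
255 - 0 = 255
255 - 0 = 255
Wildcard: 0.0.255.255


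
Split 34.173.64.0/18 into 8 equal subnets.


New prefix = 18 + 3 = 21
Each subnet has 2048 addresses
  34.173.64.0/21
  34.173.72.0/21
  34.173.80.0/21
  34.173.88.0/21
  34.173.96.0/21
  34.173.104.0/21
  34.173.112.0/21
  34.173.120.0/21
Subnets: 34.173.64.0/21, 34.173.72.0/21, 34.173.80.0/21, 34.173.88.0/21, 34.173.96.0/21, 34.173.104.0/21, 34.173.112.0/21, 34.173.120.0/21


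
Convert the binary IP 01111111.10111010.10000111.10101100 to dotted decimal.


01111111 = 127
10111010 = 186
10000111 = 135
10101100 = 172
IP: 127.186.135.172


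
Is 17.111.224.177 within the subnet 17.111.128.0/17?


Subnet network: 17.111.128.0
Test IP AND mask: 17.111.128.0
Yes, 17.111.224.177 is in 17.111.128.0/17


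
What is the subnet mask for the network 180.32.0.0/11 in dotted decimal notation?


/11 means 11 network bits, 21 host bits
Binary: 11111111111000000000000000000000
Mask: 255.224.0.0


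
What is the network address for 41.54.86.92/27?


IP:   00101001.00110110.01010110.01011100
Mask: 11111111.11111111.11111111.11100000
AND operation:
Net:  00101001.00110110.01010110.01000000
Network: 41.54.86.64/27


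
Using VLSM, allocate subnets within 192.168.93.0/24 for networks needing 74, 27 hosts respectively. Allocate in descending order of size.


74 hosts -> /25 (126 usable): 192.168.93.0/25
27 hosts -> /27 (30 usable): 192.168.93.128/27
Allocation: 192.168.93.0/25 (74 hosts, 126 usable); 192.168.93.128/27 (27 hosts, 30 usable)


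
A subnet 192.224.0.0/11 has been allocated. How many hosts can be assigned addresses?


Host bits = 32 - 11 = 21
Total addresses = 2^21 = 2097152
Usable = total - 2 (network and broadcast)
Usable hosts: 2097150


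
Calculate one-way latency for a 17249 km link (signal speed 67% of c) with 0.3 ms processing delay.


Speed = 0.67 * 3e5 km/s = 201000 km/s
Propagation delay = 17249 / 201000 = 0.0858 s = 85.8159 ms
Processing delay = 0.3 ms
Total one-way latency = 86.1159 ms


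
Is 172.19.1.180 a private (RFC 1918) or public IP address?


RFC 1918 private ranges:
  10.0.0.0/8 (10.0.0.0 - 10.255.255.255)
  172.16.0.0/12 (172.16.0.0 - 172.31.255.255)
  192.168.0.0/16 (192.168.0.0 - 192.168.255.255)
Private (in 172.16.0.0/12)


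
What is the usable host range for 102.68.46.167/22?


Network: 102.68.44.0
Broadcast: 102.68.47.255
First usable = network + 1
Last usable = broadcast - 1
Range: 102.68.44.1 to 102.68.47.254


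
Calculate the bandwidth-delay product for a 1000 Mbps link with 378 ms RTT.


BDP = bandwidth * RTT
= 1000 Mbps * 378 ms
= 1000 * 1e6 * 378 / 1000 bits
= 378000000 bits
= 47250000 bytes
= 46142.5781 KB
BDP = 378000000 bits (47250000 bytes)


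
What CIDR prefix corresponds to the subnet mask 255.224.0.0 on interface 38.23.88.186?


Binary: 11111111.11100000.00000000.00000000
Count leading 1s
Prefix: /11


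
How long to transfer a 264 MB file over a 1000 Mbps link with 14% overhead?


Effective throughput = 1000 * (1 - 14/100) = 860 Mbps
File size in Mb = 264 * 8 = 2112 Mb
Time = 2112 / 860
Time = 2.4558 seconds


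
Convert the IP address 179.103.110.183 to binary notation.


179 = 10110011
103 = 01100111
110 = 01101110
183 = 10110111
Binary: 10110011.01100111.01101110.10110111


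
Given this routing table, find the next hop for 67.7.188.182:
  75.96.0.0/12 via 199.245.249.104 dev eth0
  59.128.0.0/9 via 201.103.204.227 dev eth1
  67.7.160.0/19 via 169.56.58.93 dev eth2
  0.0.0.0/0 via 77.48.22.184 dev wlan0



Longest prefix match for 67.7.188.182:
  /12 75.96.0.0: no
  /9 59.128.0.0: no
  /19 67.7.160.0: MATCH
  /0 0.0.0.0: MATCH
Selected: next-hop 169.56.58.93 via eth2 (matched /19)


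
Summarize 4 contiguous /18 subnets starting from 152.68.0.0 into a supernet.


Original prefix: /18
Number of subnets: 4 = 2^2
New prefix = 18 - 2 = 16
Supernet: 152.68.0.0/16


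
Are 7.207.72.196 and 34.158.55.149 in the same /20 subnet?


Mask: 255.255.240.0
7.207.72.196 AND mask = 7.207.64.0
34.158.55.149 AND mask = 34.158.48.0
No, different subnets (7.207.64.0 vs 34.158.48.0)


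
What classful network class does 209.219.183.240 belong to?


First octet: 209
Binary: 11010001
110xxxxx -> Class C (192-223)
Class C, default mask 255.255.255.0 (/24)


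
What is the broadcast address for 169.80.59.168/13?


Network: 169.80.0.0/13
Host bits = 19
Set all host bits to 1:
Broadcast: 169.87.255.255


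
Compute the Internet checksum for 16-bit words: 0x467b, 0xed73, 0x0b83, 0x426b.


Sum all words (with carry folding):
+ 0x467b = 0x467b
+ 0xed73 = 0x33ef
+ 0x0b83 = 0x3f72
+ 0x426b = 0x81dd
One's complement: ~0x81dd
Checksum = 0x7e22


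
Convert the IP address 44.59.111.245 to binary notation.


44 = 00101100
59 = 00111011
111 = 01101111
245 = 11110101
Binary: 00101100.00111011.01101111.11110101


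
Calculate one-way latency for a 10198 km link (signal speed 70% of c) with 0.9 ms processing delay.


Speed = 0.7 * 3e5 km/s = 210000 km/s
Propagation delay = 10198 / 210000 = 0.0486 s = 48.5619 ms
Processing delay = 0.9 ms
Total one-way latency = 49.4619 ms


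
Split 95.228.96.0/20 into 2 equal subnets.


New prefix = 20 + 1 = 21
Each subnet has 2048 addresses
  95.228.96.0/21
  95.228.104.0/21
Subnets: 95.228.96.0/21, 95.228.104.0/21


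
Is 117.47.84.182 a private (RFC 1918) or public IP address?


RFC 1918 private ranges:
  10.0.0.0/8 (10.0.0.0 - 10.255.255.255)
  172.16.0.0/12 (172.16.0.0 - 172.31.255.255)
  192.168.0.0/16 (192.168.0.0 - 192.168.255.255)
Public (not in any RFC 1918 range)


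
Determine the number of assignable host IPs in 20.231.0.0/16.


Host bits = 32 - 16 = 16
Total addresses = 2^16 = 65536
Usable = total - 2 (network and broadcast)
Usable hosts: 65534


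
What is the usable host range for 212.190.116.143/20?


Network: 212.190.112.0
Broadcast: 212.190.127.255
First usable = network + 1
Last usable = broadcast - 1
Range: 212.190.112.1 to 212.190.127.254


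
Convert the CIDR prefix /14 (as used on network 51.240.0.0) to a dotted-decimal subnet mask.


/14 means 14 network bits, 18 host bits
Binary: 11111111111111000000000000000000
Mask: 255.252.0.0


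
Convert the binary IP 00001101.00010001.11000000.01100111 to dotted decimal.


00001101 = 13
00010001 = 17
11000000 = 192
01100111 = 103
IP: 13.17.192.103


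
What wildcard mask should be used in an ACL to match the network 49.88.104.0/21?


Subnet mask: 255.255.248.0
Wildcard = 255.255.255.255 - subnet mask
255 - 255 = 0
255 - 255 = 0
255 - 248 = 7
255 - 0 = 255
Wildcard: 0.0.7.255


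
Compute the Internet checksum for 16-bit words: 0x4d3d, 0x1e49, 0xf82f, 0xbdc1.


Sum all words (with carry folding):
+ 0x4d3d = 0x4d3d
+ 0x1e49 = 0x6b86
+ 0xf82f = 0x63b6
+ 0xbdc1 = 0x2178
One's complement: ~0x2178
Checksum = 0xde87


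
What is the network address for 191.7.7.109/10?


IP:   10111111.00000111.00000111.01101101
Mask: 11111111.11000000.00000000.00000000
AND operation:
Net:  10111111.00000000.00000000.00000000
Network: 191.0.0.0/10


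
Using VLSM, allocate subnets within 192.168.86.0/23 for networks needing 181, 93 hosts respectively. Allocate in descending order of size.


181 hosts -> /24 (254 usable): 192.168.86.0/24
93 hosts -> /25 (126 usable): 192.168.87.0/25
Allocation: 192.168.86.0/24 (181 hosts, 254 usable); 192.168.87.0/25 (93 hosts, 126 usable)


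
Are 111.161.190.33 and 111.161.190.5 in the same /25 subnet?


Mask: 255.255.255.128
111.161.190.33 AND mask = 111.161.190.0
111.161.190.5 AND mask = 111.161.190.0
Yes, same subnet (111.161.190.0)


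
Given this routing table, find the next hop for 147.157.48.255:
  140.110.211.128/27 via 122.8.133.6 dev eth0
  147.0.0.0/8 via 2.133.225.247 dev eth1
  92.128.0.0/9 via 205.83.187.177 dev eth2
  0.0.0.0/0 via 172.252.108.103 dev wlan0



Longest prefix match for 147.157.48.255:
  /27 140.110.211.128: no
  /8 147.0.0.0: MATCH
  /9 92.128.0.0: no
  /0 0.0.0.0: MATCH
Selected: next-hop 2.133.225.247 via eth1 (matched /8)


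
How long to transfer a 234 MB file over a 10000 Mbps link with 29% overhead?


Effective throughput = 10000 * (1 - 29/100) = 7100 Mbps
File size in Mb = 234 * 8 = 1872 Mb
Time = 1872 / 7100
Time = 0.2637 seconds


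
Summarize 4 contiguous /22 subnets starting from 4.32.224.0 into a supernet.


Original prefix: /22
Number of subnets: 4 = 2^2
New prefix = 22 - 2 = 20
Supernet: 4.32.224.0/20


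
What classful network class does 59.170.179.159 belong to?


First octet: 59
Binary: 00111011
0xxxxxxx -> Class A (1-126)
Class A, default mask 255.0.0.0 (/8)


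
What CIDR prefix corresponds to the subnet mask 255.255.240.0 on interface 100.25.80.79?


Binary: 11111111.11111111.11110000.00000000
Count leading 1s
Prefix: /20


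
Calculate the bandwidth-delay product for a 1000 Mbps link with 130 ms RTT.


BDP = bandwidth * RTT
= 1000 Mbps * 130 ms
= 1000 * 1e6 * 130 / 1000 bits
= 130000000 bits
= 16250000 bytes
= 15869.1406 KB
BDP = 130000000 bits (16250000 bytes)


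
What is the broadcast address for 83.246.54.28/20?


Network: 83.246.48.0/20
Host bits = 12
Set all host bits to 1:
Broadcast: 83.246.63.255


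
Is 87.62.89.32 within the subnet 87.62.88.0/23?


Subnet network: 87.62.88.0
Test IP AND mask: 87.62.88.0
Yes, 87.62.89.32 is in 87.62.88.0/23


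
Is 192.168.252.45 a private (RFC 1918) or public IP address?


RFC 1918 private ranges:
  10.0.0.0/8 (10.0.0.0 - 10.255.255.255)
  172.16.0.0/12 (172.16.0.0 - 172.31.255.255)
  192.168.0.0/16 (192.168.0.0 - 192.168.255.255)
Private (in 192.168.0.0/16)


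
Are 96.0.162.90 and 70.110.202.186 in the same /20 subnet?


Mask: 255.255.240.0
96.0.162.90 AND mask = 96.0.160.0
70.110.202.186 AND mask = 70.110.192.0
No, different subnets (96.0.160.0 vs 70.110.192.0)


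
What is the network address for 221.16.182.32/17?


IP:   11011101.00010000.10110110.00100000
Mask: 11111111.11111111.10000000.00000000
AND operation:
Net:  11011101.00010000.10000000.00000000
Network: 221.16.128.0/17


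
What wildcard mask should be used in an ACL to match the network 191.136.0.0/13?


Subnet mask: 255.248.0.0
Wildcard = 255.255.255.255 - subnet mask
255 - 255 = 0
255 - 248 = 7
255 - 0 = 255
255 - 0 = 255
Wildcard: 0.7.255.255


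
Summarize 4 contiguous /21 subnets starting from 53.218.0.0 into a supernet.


Original prefix: /21
Number of subnets: 4 = 2^2
New prefix = 21 - 2 = 19
Supernet: 53.218.0.0/19


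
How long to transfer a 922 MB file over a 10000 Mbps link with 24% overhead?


Effective throughput = 10000 * (1 - 24/100) = 7600 Mbps
File size in Mb = 922 * 8 = 7376 Mb
Time = 7376 / 7600
Time = 0.9705 seconds


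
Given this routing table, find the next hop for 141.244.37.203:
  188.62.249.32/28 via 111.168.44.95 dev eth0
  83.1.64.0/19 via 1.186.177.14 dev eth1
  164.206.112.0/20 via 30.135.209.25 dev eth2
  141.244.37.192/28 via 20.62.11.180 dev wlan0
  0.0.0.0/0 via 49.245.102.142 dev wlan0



Longest prefix match for 141.244.37.203:
  /28 188.62.249.32: no
  /19 83.1.64.0: no
  /20 164.206.112.0: no
  /28 141.244.37.192: MATCH
  /0 0.0.0.0: MATCH
Selected: next-hop 20.62.11.180 via wlan0 (matched /28)


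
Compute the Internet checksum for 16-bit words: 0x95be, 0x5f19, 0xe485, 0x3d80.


Sum all words (with carry folding):
+ 0x95be = 0x95be
+ 0x5f19 = 0xf4d7
+ 0xe485 = 0xd95d
+ 0x3d80 = 0x16de
One's complement: ~0x16de
Checksum = 0xe921


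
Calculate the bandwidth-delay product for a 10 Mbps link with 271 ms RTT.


BDP = bandwidth * RTT
= 10 Mbps * 271 ms
= 10 * 1e6 * 271 / 1000 bits
= 2710000 bits
= 338750 bytes
= 330.8105 KB
BDP = 2710000 bits (338750 bytes)
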